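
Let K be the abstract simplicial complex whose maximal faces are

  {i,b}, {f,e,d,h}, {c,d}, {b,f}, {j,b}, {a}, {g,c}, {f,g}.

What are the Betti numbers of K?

b_0 = 2, b_1 = 1, b_2 = 0, b_3 = 0.

K has 10 vertices, 12 edges, 4 triangles, 1 3-simplex.
rank ∂_0 = 0, rank ∂_1 = 8 ⇒ b_0 = 10 − 0 − 8 = 2; all invariant factors of ∂_1 are 1 so no torsion. So H_0 ≅ Z^2.
rank ∂_1 = 8, rank ∂_2 = 3 ⇒ b_1 = 12 − 8 − 3 = 1; all invariant factors of ∂_2 are 1 so no torsion. So H_1 ≅ Z.
rank ∂_2 = 3, rank ∂_3 = 1 ⇒ b_2 = 4 − 3 − 1 = 0; all invariant factors of ∂_3 are 1 so no torsion. So H_2 ≅ 0.
rank ∂_3 = 1, rank ∂_4 = 0 ⇒ b_3 = 1 − 1 − 0 = 0. So H_3 ≅ 0.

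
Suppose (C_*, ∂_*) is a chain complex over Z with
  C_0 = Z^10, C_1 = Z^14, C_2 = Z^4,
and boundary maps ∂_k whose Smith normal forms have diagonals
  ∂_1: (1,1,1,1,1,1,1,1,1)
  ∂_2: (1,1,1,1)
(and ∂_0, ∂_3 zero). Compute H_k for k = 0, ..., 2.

H_0 = Z,  H_1 = Z,  H_2 = 0.

H_0: b_0 = 10 − 0 − 9 = 1; torsion from ∂_1 factors > 1: none. So H_0 = Z.
H_1: b_1 = 14 − 9 − 4 = 1; torsion from ∂_2 factors > 1: none. So H_1 = Z.
H_2: b_2 = 4 − 4 − 0 = 0; torsion from ∂_3 factors > 1: none. So H_2 = 0.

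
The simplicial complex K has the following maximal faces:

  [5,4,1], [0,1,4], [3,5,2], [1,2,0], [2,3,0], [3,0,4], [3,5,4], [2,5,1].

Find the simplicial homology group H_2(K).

Order the vertices as 0 < 1 < 2 < 3 < 4 < 5. Listing each simplex with vertices in this order, K has dimension 2 with simplices:

  0-simplices (6): [0], [1], [2], [3], [4], [5]
  1-simplices (12): [0,1], [0,2], [0,3], [0,4], [1,2], [1,4], [1,5], [2,3], [2,5], [3,4], [3,5], [4,5]
  2-simplices (8): [0,1,2], [0,1,4], [0,2,3], [0,3,4], [1,2,5], [1,4,5], [2,3,5], [3,4,5]

so the chain groups are C_0 ≅ Z^6, C_1 ≅ Z^12, C_2 ≅ Z^8.

Boundary ∂_1: C_1 → C_0 maps an edge to its endpoints' difference, ∂[p,q] = q − p. For instance
  ∂[1,4] = [4] − [1].
This gives a 6×12 integer matrix of rank 5; reducing to Smith normal form yields diagonal entries (1,1,1,1,1).

The boundary map ∂_2: C_2 → C_1 acts by ∂[p,q,r] = [q,r] − [p,r] + [p,q]. For instance
  ∂[0,3,4] = [3,4] − [0,4] + [0,3],
  ∂[0,1,4] = [1,4] − [0,4] + [0,1].
As a 12×8 matrix over Z this has rank 7, with invariant factors (1,1,1,1,1,1,1).

Computing H_k = (kernel of ∂_k) / (image of ∂_{k+1}):

  H_2: rank ker ∂_2 − rank ∂_3 = (8 − 7) − 0 = 1, and there is no ∂_3, so H_2 = Z.

(K is a triangulation of the 2-sphere S^2.)

H_2 ≅ Z.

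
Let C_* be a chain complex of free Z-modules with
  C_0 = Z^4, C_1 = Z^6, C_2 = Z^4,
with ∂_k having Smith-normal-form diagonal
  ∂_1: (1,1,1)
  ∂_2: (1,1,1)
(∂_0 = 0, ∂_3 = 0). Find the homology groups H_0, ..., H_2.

H_0: b_0 = 4 − 0 − 3 = 1; torsion from ∂_1 factors > 1: none. So H_0 ≅ Z.
H_1: b_1 = 6 − 3 − 3 = 0; torsion from ∂_2 factors > 1: none. So H_1 ≅ 0.
H_2: b_2 = 4 − 3 − 0 = 1; torsion from ∂_3 factors > 1: none. So H_2 ≅ Z.

H_0 ≅ Z,  H_1 = 0,  H_2 ≅ Z.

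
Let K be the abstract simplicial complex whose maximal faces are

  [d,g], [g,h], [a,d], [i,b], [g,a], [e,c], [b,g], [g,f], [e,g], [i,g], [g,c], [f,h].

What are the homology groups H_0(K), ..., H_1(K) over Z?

H_0 = Z,  H_1 = Z^4.

Fix the vertex order a < b < c < d < e < f < g < h < i and write every simplex with vertices in increasing order. Then dim K = 1 and the simplices of K are:

  0-simplices (9): a, b, c, d, e, f, g, h, i
  1-simplices (12): ad, ag, bg, bi, ce, cg, dg, eg, fg, fh, gh, gi

so the chain groups are C_0 ≅ Z^9, C_1 ≅ Z^12.

The boundary map ∂_1: C_1 → C_0 is given by ∂[p,q] = [q] − [p].
The 9×12 boundary matrix has rank 8 and Smith normal form diag(1,1,1,1,1,1,1,1).

Reading off H_k = ker ∂_k / im ∂_{k+1}:

  H_0: rank C_0 − rank ∂_1 = 9 − 8 = 1, and the invariant factors of ∂_1 are all 1, so H_0 ≅ Z.
  H_1: rank ker ∂_1 − rank ∂_2 = (12 − 8) − 0 = 4, and there is no ∂_2, so H_1 ≅ Z^4.

As a check, the Euler characteristic is 9 − 12 = -3, which agrees with 1 − 4 = -3.
(K is a triangulation of a wedge of 4 circles.)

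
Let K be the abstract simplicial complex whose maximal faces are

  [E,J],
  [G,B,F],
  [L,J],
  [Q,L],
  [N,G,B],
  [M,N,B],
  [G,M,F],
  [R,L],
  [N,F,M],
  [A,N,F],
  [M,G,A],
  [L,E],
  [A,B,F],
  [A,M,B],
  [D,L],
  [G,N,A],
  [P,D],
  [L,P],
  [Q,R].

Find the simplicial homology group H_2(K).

Take the total order A < B < D < E < F < G < J < L < M < N < P < Q < R on the vertex set. Then K (dimension 2) consists of the simplices:

  0-simplices (13): A, B, D, E, F, G, J, L, M, N, P, Q, R
  1-simplices (24): AB, AF, AG, AM, AN, BF, BG, BM, BN, DL, DP, EJ, EL, FG, FM, FN, GM, GN, JL, LP, LQ, LR, MN, QR
  2-simplices (10): ABF, ABM, AFN, AGM, AGN, BFG, BGN, BMN, FGM, FMN

giving chain groups C_0 ≅ Z^13, C_1 ≅ Z^24, C_2 ≅ Z^10.

The boundary map ∂_1: C_1 → C_0 maps an edge to its endpoints' difference, ∂[p,q] = q − p.
This gives a 13×24 integer matrix of rank 11; reducing to Smith normal form yields diagonal entries (1,1,1,1,1,1,1,1,1,1,1).

The boundary map ∂_2: C_2 → C_1 maps a triangle to the signed sum of its edges. For instance
  ∂ABF = BF − AF + AB,
  ∂AGN = GN − AN + AG.
This gives a 24×10 integer matrix of rank 10; reducing to Smith normal form yields diagonal entries (1,1,1,1,1,1,1,1,1,2).

From H_k ≅ ker(∂_k) / im(∂_{k+1}) we obtain:

  H_2: rank ker ∂_2 − rank ∂_3 = (10 − 10) − 0 = 0, and there is no ∂_3, so H_2 = 0.

H_2 ≅ 0.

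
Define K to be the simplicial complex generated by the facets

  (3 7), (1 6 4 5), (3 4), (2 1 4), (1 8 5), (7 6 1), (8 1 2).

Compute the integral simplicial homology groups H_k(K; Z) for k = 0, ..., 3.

H_0 = Z,  H_1 = Z,  H_2 = 0,  H_3 = 0.

Take the total order 1 < 2 < 3 < 4 < 5 < 6 < 7 < 8 on the vertex set. Then K (dimension 3) consists of the simplices:

  0-simplices (8): [1], [2], [3], [4], [5], [6], [7], [8]
  1-simplices (15): [1,2], [1,4], [1,5], [1,6], [1,7], [1,8], [2,4], [2,8], [3,4], [3,7], [4,5], [4,6], [5,6], [5,8], [6,7]
  2-simplices (8): [1,2,4], [1,2,8], [1,4,5], [1,4,6], [1,5,6], [1,5,8], [1,6,7], [4,5,6]
  3-simplices (1): [1,4,5,6]

so the chain groups are C_0 ≅ Z^8, C_1 ≅ Z^15, C_2 ≅ Z^8, C_3 ≅ Z^1.

∂_1: C_1 → C_0 is given by ∂[p,q] = [q] − [p].
This gives a 8×15 integer matrix of rank 7; reducing to Smith normal form yields diagonal entries (1,1,1,1,1,1,1).

The boundary map ∂_2: C_2 → C_1 acts by ∂[p,q,r] = [q,r] − [p,r] + [p,q]. For instance
  ∂[1,4,6] = [4,6] − [1,6] + [1,4],
  ∂[1,5,6] = [5,6] − [1,6] + [1,5].
The resulting 15×8 matrix has rank 7, and its Smith normal form has invariant factors (1,1,1,1,1,1,1).

The boundary map ∂_3: C_3 → C_2 sends each 3-simplex σ to the alternating sum Σ_i (−1)^i (σ with its i-th vertex removed). For instance
  ∂[1,4,5,6] = [4,5,6] − [1,5,6] + [1,4,6] − [1,4,5].
The 8×1 boundary matrix has rank 1 and Smith normal form diag(1).

Computing H_k = (kernel of ∂_k) / (image of ∂_{k+1}):

  H_0: rank C_0 − rank ∂_1 = 8 − 7 = 1, and the invariant factors of ∂_1 are all 1, so H_0 = Z.
  H_1: rank ker ∂_1 − rank ∂_2 = (15 − 7) − 7 = 1, and the invariant factors of ∂_2 are all 1, so H_1 = Z.
  H_2: rank ker ∂_2 − rank ∂_3 = (8 − 7) − 1 = 0, and the invariant factors of ∂_3 are all 1, so H_2 = 0.
  H_3: rank ker ∂_3 − rank ∂_4 = (1 − 1) − 0 = 0, and there is no ∂_4, so H_3 = 0.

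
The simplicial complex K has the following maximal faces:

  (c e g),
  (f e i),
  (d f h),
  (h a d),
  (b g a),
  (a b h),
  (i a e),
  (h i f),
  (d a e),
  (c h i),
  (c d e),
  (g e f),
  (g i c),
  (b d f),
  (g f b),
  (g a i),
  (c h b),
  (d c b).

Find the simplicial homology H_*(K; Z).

Take the total order a < b < c < d < e < f < g < h < i on the vertex set. Then K (dimension 2) consists of the simplices:

  0-simplices (9): a, b, c, d, e, f, g, h, i
  1-simplices (27): ab, ad, ae, ag, ah, ai, bc, bd, bf, bg, bh, cd, ce, cg, ch, ci, de, df, dh, ef, eg, ei, fg, fh, fi, gi, hi
  2-simplices (18): abg, abh, ade, adh, aei, agi, bcd, bch, bdf, bfg, cde, ceg, cgi, chi, dfh, efg, efi, fhi

so the chain groups are C_0 ≅ Z^9, C_1 ≅ Z^27, C_2 ≅ Z^18.

The boundary map ∂_1: C_1 → C_0 maps an edge to its endpoints' difference, ∂[p,q] = q − p. For instance
  ∂gi = i − g.
The 9×27 boundary matrix has rank 8 and Smith normal form diag(1,1,1,1,1,1,1,1).

Boundary ∂_2: C_2 → C_1 sends each 2-simplex [p,q,r] to [q,r] − [p,r] + [p,q]. For instance
  ∂efg = fg − eg + ef,
  ∂efi = fi − ei + ef.
As a 27×18 matrix over Z this has rank 18, with invariant factors (1,1,1,1,1,1,1,1,1,1,1,1,1,1,1,1,1,2).

Now H_k = ker ∂_k / im ∂_{k+1}, so:

  H_0: rank C_0 − rank ∂_1 = 9 − 8 = 1, and the invariant factors of ∂_1 are all 1, so H_0 = Z.
  H_1: rank ker ∂_1 − rank ∂_2 = (27 − 8) − 18 = 1, and ∂_2 has invariant factor 2 > 1, so H_1 = Z ⊕ Z_2.
  H_2: rank ker ∂_2 − rank ∂_3 = (18 − 18) − 0 = 0, and there is no ∂_3, so H_2 = 0.

H_0 = Z,  H_1 = Z ⊕ Z_2,  H_2 = 0.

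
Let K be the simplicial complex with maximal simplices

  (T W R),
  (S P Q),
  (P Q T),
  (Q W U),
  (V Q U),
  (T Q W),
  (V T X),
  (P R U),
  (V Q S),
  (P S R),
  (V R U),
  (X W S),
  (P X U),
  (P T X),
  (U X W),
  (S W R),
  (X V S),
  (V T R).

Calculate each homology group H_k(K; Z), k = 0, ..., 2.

H_0 = Z,  H_1 = Z^2,  H_2 = Z.

Take the total order P < Q < R < S < T < U < V < W < X on the vertex set. Then K (dimension 2) consists of the simplices:

  0-simplices (9): P, Q, R, S, T, U, V, W, X
  1-simplices (27): PQ, PR, PS, PT, PU, PX, QS, QT, QU, QV, QW, RS, RT, RU, RV, RW, SV, SW, SX, TV, TW, TX, UV, UW, UX, VX, WX
  2-simplices (18): PQS, PQT, PRS, PRU, PTX, PUX, QSV, QTW, QUV, QUW, RSW, RTV, RTW, RUV, SVX, SWX, TVX, UWX

giving chain groups C_0 ≅ Z^9, C_1 ≅ Z^27, C_2 ≅ Z^18.

The boundary map ∂_1: C_1 → C_0 is given by ∂[p,q] = [q] − [p]. For instance
  ∂RT = T − R.
As a 9×27 matrix over Z this has rank 8, with invariant factors (1,1,1,1,1,1,1,1).

The boundary map ∂_2: C_2 → C_1 sends each 2-simplex [p,q,r] to [q,r] − [p,r] + [p,q]. For instance
  ∂RSW = SW − RW + RS,
  ∂QUW = UW − QW + QU.
This gives a 27×18 integer matrix of rank 17; reducing to Smith normal form yields diagonal entries (1,1,1,1,1,1,1,1,1,1,1,1,1,1,1,1,1).

Reading off H_k = ker ∂_k / im ∂_{k+1}:

  H_0: rank C_0 − rank ∂_1 = 9 − 8 = 1, and the invariant factors of ∂_1 are all 1, so H_0 ≅ Z.
  H_1: rank ker ∂_1 − rank ∂_2 = (27 − 8) − 17 = 2, and the invariant factors of ∂_2 are all 1, so H_1 ≅ Z^2.
  H_2: rank ker ∂_2 − rank ∂_3 = (18 − 17) − 0 = 1, and there is no ∂_3, so H_2 ≅ Z.

As a check, the Euler characteristic is 9 − 27 + 18 = 0, which agrees with 1 − 2 + 1 = 0.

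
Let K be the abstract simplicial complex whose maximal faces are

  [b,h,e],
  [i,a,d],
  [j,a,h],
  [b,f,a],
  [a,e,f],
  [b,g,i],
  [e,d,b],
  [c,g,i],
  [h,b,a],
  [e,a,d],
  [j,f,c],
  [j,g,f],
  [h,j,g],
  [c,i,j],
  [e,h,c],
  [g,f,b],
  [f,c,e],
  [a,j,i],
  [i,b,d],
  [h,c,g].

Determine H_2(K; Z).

H_2 = 0.

Take the total order a < b < c < d < e < f < g < h < i < j on the vertex set. Then K (dimension 2) consists of the simplices:

  0-simplices (10): a, b, c, d, e, f, g, h, i, j
  1-simplices (30): ab, ad, ae, af, ah, ai, aj, bd, be, bf, bg, bh, bi, ce, cf, cg, ch, ci, cj, de, di, ef, eh, fg, fj, gh, gi, gj, hj, ij
  2-simplices (20): abf, abh, ade, adi, aef, ahj, aij, bde, bdi, beh, bfg, bgi, cef, ceh, cfj, cgh, cgi, cij, fgj, ghj

Hence C_0 ≅ Z^10, C_1 ≅ Z^30, C_2 ≅ Z^20.

The boundary map ∂_1: C_1 → C_0 maps an edge to its endpoints' difference, ∂[p,q] = q − p.
As a 10×30 matrix over Z this has rank 9, with invariant factors (1,1,1,1,1,1,1,1,1).

Boundary ∂_2: C_2 → C_1 sends each 2-simplex [p,q,r] to [q,r] − [p,r] + [p,q]. For instance
  ∂beh = eh − bh + be,
  ∂aef = ef − af + ae.
The 30×20 boundary matrix has rank 20 and Smith normal form diag(1,1,1,1,1,1,1,1,1,1,1,1,1,1,1,1,1,1,1,2).

Computing H_k = (kernel of ∂_k) / (image of ∂_{k+1}):

  H_2: rank ker ∂_2 − rank ∂_3 = (20 − 20) − 0 = 0, and there is no ∂_3, so H_2 = 0.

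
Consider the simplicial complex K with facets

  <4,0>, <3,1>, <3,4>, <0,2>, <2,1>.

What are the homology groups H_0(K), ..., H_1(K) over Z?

We work with the vertex ordering 0 < 1 < 2 < 3 < 4. The simplices of K, each written with vertices in increasing order, are:

  0-simplices (5): [0], [1], [2], [3], [4]
  1-simplices (5): [0,2], [0,4], [1,2], [1,3], [3,4]

Hence C_0 ≅ Z^5, C_1 ≅ Z^5.

Boundary ∂_1: C_1 → C_0 sends each edge [p,q] (with p < q) to q − p.
This gives a 5×5 integer matrix of rank 4; reducing to Smith normal form yields diagonal entries (1,1,1,1).

Reading off H_k = ker ∂_k / im ∂_{k+1}:

  H_0: rank C_0 − rank ∂_1 = 5 − 4 = 1, and the invariant factors of ∂_1 are all 1, so H_0 ≅ Z.
  H_1: rank ker ∂_1 − rank ∂_2 = (5 − 4) − 0 = 1, and there is no ∂_2, so H_1 ≅ Z.

H_0 ≅ Z,  H_1 ≅ Z.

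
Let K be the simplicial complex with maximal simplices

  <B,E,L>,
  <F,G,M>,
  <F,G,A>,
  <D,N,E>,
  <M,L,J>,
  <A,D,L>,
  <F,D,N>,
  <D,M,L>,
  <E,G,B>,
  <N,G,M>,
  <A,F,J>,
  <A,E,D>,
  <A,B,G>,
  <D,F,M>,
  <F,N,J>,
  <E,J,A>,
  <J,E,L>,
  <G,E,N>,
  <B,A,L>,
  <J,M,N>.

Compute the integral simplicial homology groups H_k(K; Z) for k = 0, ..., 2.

We work with the vertex ordering A < B < D < E < F < G < J < L < M < N. The simplices of K, each written with vertices in increasing order, are:

  0-simplices (10): A, B, D, E, F, G, J, L, M, N
  1-simplices (30): AB, AD, AE, AF, AG, AJ, AL, BE, BG, BL, DE, DF, DL, DM, DN, EG, EJ, EL, EN, FG, FJ, FM, FN, GM, GN, JL, JM, JN, LM, MN
  2-simplices (20): ABG, ABL, ADE, ADL, AEJ, AFG, AFJ, BEG, BEL, DEN, DFM, DFN, DLM, EGN, EJL, FGM, FJN, GMN, JLM, JMN

giving chain groups C_0 ≅ Z^10, C_1 ≅ Z^30, C_2 ≅ Z^20.

∂_1: C_1 → C_0 maps an edge to its endpoints' difference, ∂[p,q] = q − p.
The resulting 10×30 matrix has rank 9, and its Smith normal form has invariant factors (1,1,1,1,1,1,1,1,1).

The boundary map ∂_2: C_2 → C_1 sends each 2-simplex [p,q,r] to [q,r] − [p,r] + [p,q]. For instance
  ∂DLM = LM − DM + DL,
  ∂FJN = JN − FN + FJ.
The 30×20 boundary matrix has rank 20 and Smith normal form diag(1,1,1,1,1,1,1,1,1,1,1,1,1,1,1,1,1,1,1,2).

From H_k ≅ ker(∂_k) / im(∂_{k+1}) we obtain:

  H_0: rank C_0 − rank ∂_1 = 10 − 9 = 1, and the invariant factors of ∂_1 are all 1, so H_0 = Z.
  H_1: rank ker ∂_1 − rank ∂_2 = (30 − 9) − 20 = 1, and ∂_2 has invariant factor 2 > 1, so H_1 = Z ⊕ Z/2.
  H_2: rank ker ∂_2 − rank ∂_3 = (20 − 20) − 0 = 0, and there is no ∂_3, so H_2 = 0.

As a check, the Euler characteristic is 10 − 30 + 20 = 0, which agrees with 1 − 1 + 0 = 0.
(K is a triangulation of the Klein bottle.)

H_0 = Z,  H_1 = Z ⊕ Z/2,  H_2 = 0.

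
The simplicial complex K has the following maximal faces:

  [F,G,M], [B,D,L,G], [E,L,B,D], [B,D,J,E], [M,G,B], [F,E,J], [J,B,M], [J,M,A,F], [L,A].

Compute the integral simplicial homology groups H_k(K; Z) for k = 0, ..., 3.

H_0 = Z,  H_1 = Z,  H_2 = 0,  H_3 = 0.

Order the vertices as A < B < D < E < F < G < J < L < M. Listing each simplex with vertices in this order, K has dimension 3 with simplices:

  0-simplices (9): A, B, D, E, F, G, J, L, M
  1-simplices (23): AF, AJ, AL, AM, BD, BE, BG, BJ, BL, BM, DE, DG, DJ, DL, EF, EJ, EL, FG, FJ, FM, GL, GM, JM
  2-simplices (18): AFJ, AFM, AJM, BDE, BDG, BDJ, BDL, BEJ, BEL, BGL, BGM, BJM, DEJ, DEL, DGL, EFJ, FGM, FJM
  3-simplices (4): AFJM, BDEJ, BDEL, BDGL

Hence C_0 ≅ Z^9, C_1 ≅ Z^23, C_2 ≅ Z^18, C_3 ≅ Z^4.

∂_1: C_1 → C_0 sends each edge [p,q] (with p < q) to q − p.
The resulting 9×23 matrix has rank 8, and its Smith normal form has invariant factors (1,1,1,1,1,1,1,1).

Boundary ∂_2: C_2 → C_1 sends each 2-simplex [p,q,r] to [q,r] − [p,r] + [p,q]. For instance
  ∂FGM = GM − FM + FG,
  ∂BEJ = EJ − BJ + BE.
The 23×18 boundary matrix has rank 14 and Smith normal form diag(1,1,1,1,1,1,1,1,1,1,1,1,1,1).

The boundary map ∂_3: C_3 → C_2 sends each 3-simplex σ to the alternating sum Σ_i (−1)^i (σ with its i-th vertex removed). For instance
  ∂BDEL = DEL − BEL + BDL − BDE,
  ∂BDEJ = DEJ − BEJ + BDJ − BDE.
The 18×4 boundary matrix has rank 4 and Smith normal form diag(1,1,1,1).

Now H_k = ker ∂_k / im ∂_{k+1}, so:

  H_0: rank C_0 − rank ∂_1 = 9 − 8 = 1, and the invariant factors of ∂_1 are all 1, so H_0 ≅ Z.
  H_1: rank ker ∂_1 − rank ∂_2 = (23 − 8) − 14 = 1, and the invariant factors of ∂_2 are all 1, so H_1 ≅ Z.
  H_2: rank ker ∂_2 − rank ∂_3 = (18 − 14) − 4 = 0, and the invariant factors of ∂_3 are all 1, so H_2 ≅ 0.
  H_3: rank ker ∂_3 − rank ∂_4 = (4 − 4) − 0 = 0, and there is no ∂_4, so H_3 ≅ 0.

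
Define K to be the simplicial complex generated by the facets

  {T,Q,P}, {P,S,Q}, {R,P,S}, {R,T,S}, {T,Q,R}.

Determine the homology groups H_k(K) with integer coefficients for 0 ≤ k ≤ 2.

H_0 ≅ Z,  H_1 ≅ Z,  H_2 = 0.

Fix the vertex order P < Q < R < S < T and write every simplex with vertices in increasing order. Then dim K = 2 and the simplices of K are:

  0-simplices (5): P, Q, R, S, T
  1-simplices (10): PQ, PR, PS, PT, QR, QS, QT, RS, RT, ST
  2-simplices (5): PQS, PQT, PRS, QRT, RST

Hence C_0 ≅ Z^5, C_1 ≅ Z^10, C_2 ≅ Z^5.

∂_1: C_1 → C_0 sends each edge [p,q] (with p < q) to q − p. For instance
  ∂PQ = Q − P.
As a 5×10 matrix over Z this has rank 4, with invariant factors (1,1,1,1).

∂_2: C_2 → C_1 sends each 2-simplex [p,q,r] to [q,r] − [p,r] + [p,q]. For instance
  ∂RST = ST − RT + RS,
  ∂PQS = QS − PS + PQ.
As a 10×5 matrix over Z this has rank 5, with invariant factors (1,1,1,1,1).

Reading off H_k = ker ∂_k / im ∂_{k+1}:

  H_0: rank C_0 − rank ∂_1 = 5 − 4 = 1, and the invariant factors of ∂_1 are all 1, so H_0 = Z.
  H_1: rank ker ∂_1 − rank ∂_2 = (10 − 4) − 5 = 1, and the invariant factors of ∂_2 are all 1, so H_1 = Z.
  H_2: rank ker ∂_2 − rank ∂_3 = (5 − 5) − 0 = 0, and there is no ∂_3, so H_2 = 0.

As a check, the Euler characteristic is 5 − 10 + 5 = 0, which agrees with 1 − 1 + 0 = 0.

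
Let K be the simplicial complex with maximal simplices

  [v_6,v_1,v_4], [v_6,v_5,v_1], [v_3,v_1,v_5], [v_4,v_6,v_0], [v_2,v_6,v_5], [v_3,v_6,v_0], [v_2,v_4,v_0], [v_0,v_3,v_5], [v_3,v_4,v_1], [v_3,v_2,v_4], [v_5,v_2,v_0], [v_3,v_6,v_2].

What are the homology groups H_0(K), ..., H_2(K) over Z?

H_0 ≅ Z,  H_1 ≅ Z/2,  H_2 = 0.

We work with the vertex ordering v_0 < v_1 < v_2 < v_3 < v_4 < v_5 < v_6. The simplices of K, each written with vertices in increasing order, are:

  0-simplices (7): [v_0], [v_1], [v_2], [v_3], [v_4], [v_5], [v_6]
  1-simplices (18): (18 of them)
  2-simplices (12): (12 of them)

giving chain groups C_0 ≅ Z^7, C_1 ≅ Z^18, C_2 ≅ Z^12.

Boundary ∂_1: C_1 → C_0 maps an edge to its endpoints' difference, ∂[p,q] = q − p. For instance
  ∂[v_1,v_4] = [v_4] − [v_1].
As a 7×18 matrix over Z this has rank 6, with invariant factors (1,1,1,1,1,1).

The boundary map ∂_2: C_2 → C_1 maps a triangle to the signed sum of its edges. For instance
  ∂[v_1,v_5,v_6] = [v_5,v_6] − [v_1,v_6] + [v_1,v_5],
  ∂[v_2,v_3,v_4] = [v_3,v_4] − [v_2,v_4] + [v_2,v_3].
The resulting 18×12 matrix has rank 12, and its Smith normal form has invariant factors (1,1,1,1,1,1,1,1,1,1,1,2).

Reading off H_k = ker ∂_k / im ∂_{k+1}:

  H_0: rank C_0 − rank ∂_1 = 7 − 6 = 1, and the invariant factors of ∂_1 are all 1, so H_0 = Z.
  H_1: rank ker ∂_1 − rank ∂_2 = (18 − 6) − 12 = 0, and ∂_2 has invariant factor 2 > 1, so H_1 = Z/2.
  H_2: rank ker ∂_2 − rank ∂_3 = (12 − 12) − 0 = 0, and there is no ∂_3, so H_2 = 0.

As a check, the Euler characteristic is 7 − 18 + 12 = 1, which agrees with 1 − 0 + 0 = 1.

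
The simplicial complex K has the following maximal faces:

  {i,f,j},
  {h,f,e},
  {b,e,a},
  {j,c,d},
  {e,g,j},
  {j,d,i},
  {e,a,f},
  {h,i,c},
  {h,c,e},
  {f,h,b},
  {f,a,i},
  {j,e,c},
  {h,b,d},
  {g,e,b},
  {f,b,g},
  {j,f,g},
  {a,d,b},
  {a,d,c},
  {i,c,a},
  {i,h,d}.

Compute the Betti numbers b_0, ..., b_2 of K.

Order the vertices as a < b < c < d < e < f < g < h < i < j. Listing each simplex with vertices in this order, K has dimension 2 with simplices:

  0-simplices (10): a, b, c, d, e, f, g, h, i, j
  1-simplices (30): ab, ac, ad, ae, af, ai, bd, be, bf, bg, bh, cd, ce, ch, ci, cj, dh, di, dj, ef, eg, eh, ej, fg, fh, fi, fj, gj, hi, ij
  2-simplices (20): abd, abe, acd, aci, aef, afi, bdh, beg, bfg, bfh, cdj, ceh, cej, chi, dhi, dij, efh, egj, fgj, fij

so the chain groups are C_0 ≅ Z^10, C_1 ≅ Z^30, C_2 ≅ Z^20.

The boundary map ∂_1: C_1 → C_0 is given by ∂[p,q] = [q] − [p]. For instance
  ∂be = e − b.
This gives a 10×30 integer matrix of rank 9; reducing to Smith normal form yields diagonal entries (1,1,1,1,1,1,1,1,1).

∂_2: C_2 → C_1 sends each 2-simplex [p,q,r] to [q,r] − [p,r] + [p,q]. For instance
  ∂cdj = dj − cj + cd,
  ∂bfh = fh − bh + bf.
As a 30×20 matrix over Z this has rank 20, with invariant factors (1,1,1,1,1,1,1,1,1,1,1,1,1,1,1,1,1,1,1,2).

Now H_k = ker ∂_k / im ∂_{k+1}, so:

  H_0: rank C_0 − rank ∂_1 = 10 − 9 = 1, and the invariant factors of ∂_1 are all 1, so H_0 ≅ Z.
  H_1: rank ker ∂_1 − rank ∂_2 = (30 − 9) − 20 = 1, and ∂_2 has invariant factor 2 > 1, so H_1 ≅ Z ⊕ Z_2.
  H_2: rank ker ∂_2 − rank ∂_3 = (20 − 20) − 0 = 0, and there is no ∂_3, so H_2 ≅ 0.

Hence the Betti numbers are b_0 = 1, b_1 = 1, b_2 = 0.

b_0 = 1, b_1 = 1, b_2 = 0.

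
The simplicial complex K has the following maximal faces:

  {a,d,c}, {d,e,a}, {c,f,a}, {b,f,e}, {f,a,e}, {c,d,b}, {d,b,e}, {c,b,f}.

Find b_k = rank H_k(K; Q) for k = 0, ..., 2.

K has 6 vertices, 12 edges, 8 triangles.
rank ∂_0 = 0, rank ∂_1 = 5 ⇒ b_0 = 6 − 0 − 5 = 1; all invariant factors of ∂_1 are 1 so no torsion. So H_0 = Z.
rank ∂_1 = 5, rank ∂_2 = 7 ⇒ b_1 = 12 − 5 − 7 = 0; all invariant factors of ∂_2 are 1 so no torsion. So H_1 = 0.
rank ∂_2 = 7, rank ∂_3 = 0 ⇒ b_2 = 8 − 7 − 0 = 1. So H_2 = Z.

b_0 = 1, b_1 = 0, b_2 = 1.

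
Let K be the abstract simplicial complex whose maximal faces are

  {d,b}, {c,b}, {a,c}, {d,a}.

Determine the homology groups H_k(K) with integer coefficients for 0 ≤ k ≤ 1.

We work with the vertex ordering a < b < c < d. The simplices of K, each written with vertices in increasing order, are:

  0-simplices (4): a, b, c, d
  1-simplices (4): ac, ad, bc, bd

giving chain groups C_0 ≅ Z^4, C_1 ≅ Z^4.

The boundary map ∂_1: C_1 → C_0 maps an edge to its endpoints' difference, ∂[p,q] = q − p.
This gives a 4×4 integer matrix of rank 3; reducing to Smith normal form yields diagonal entries (1,1,1).

From H_k ≅ ker(∂_k) / im(∂_{k+1}) we obtain:

  H_0: rank C_0 − rank ∂_1 = 4 − 3 = 1, and the invariant factors of ∂_1 are all 1, so H_0 = Z.
  H_1: rank ker ∂_1 − rank ∂_2 = (4 − 3) − 0 = 1, and there is no ∂_2, so H_1 = Z.

H_0 = Z,  H_1 = Z.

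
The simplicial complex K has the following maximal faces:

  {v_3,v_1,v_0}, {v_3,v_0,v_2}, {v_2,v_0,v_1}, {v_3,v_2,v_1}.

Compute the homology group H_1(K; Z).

Order the vertices as v_0 < v_1 < v_2 < v_3. Listing each simplex with vertices in this order, K has dimension 2 with simplices:

  0-simplices (4): [v_0], [v_1], [v_2], [v_3]
  1-simplices (6): [v_0,v_1], [v_0,v_2], [v_0,v_3], [v_1,v_2], [v_1,v_3], [v_2,v_3]
  2-simplices (4): [v_0,v_1,v_2], [v_0,v_1,v_3], [v_0,v_2,v_3], [v_1,v_2,v_3]

Hence C_0 ≅ Z^4, C_1 ≅ Z^6, C_2 ≅ Z^4.

Boundary ∂_1: C_1 → C_0 is given by ∂[p,q] = [q] − [p]. For instance
  ∂[v_0,v_1] = [v_1] − [v_0].
As a 4×6 matrix over Z this has rank 3, with invariant factors (1,1,1).

The boundary map ∂_2: C_2 → C_1 sends each 2-simplex [p,q,r] to [q,r] − [p,r] + [p,q]. For instance
  ∂[v_0,v_1,v_2] = [v_1,v_2] − [v_0,v_2] + [v_0,v_1],
  ∂[v_0,v_1,v_3] = [v_1,v_3] − [v_0,v_3] + [v_0,v_1].
The resulting 6×4 matrix has rank 3, and its Smith normal form has invariant factors (1,1,1).

Computing H_k = (kernel of ∂_k) / (image of ∂_{k+1}):

  H_1: rank ker ∂_1 − rank ∂_2 = (6 − 3) − 3 = 0, and the invariant factors of ∂_2 are all 1, so H_1 ≅ 0.

H_1 = 0.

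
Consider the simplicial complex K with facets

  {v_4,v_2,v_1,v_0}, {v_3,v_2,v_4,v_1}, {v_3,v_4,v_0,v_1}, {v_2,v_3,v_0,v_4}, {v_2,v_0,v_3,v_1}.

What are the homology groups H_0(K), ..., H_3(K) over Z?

Take the total order v_0 < v_1 < v_2 < v_3 < v_4 on the vertex set. Then K (dimension 3) consists of the simplices:

  0-simplices (5): [v_0], [v_1], [v_2], [v_3], [v_4]
  1-simplices (10): [v_0,v_1], [v_0,v_2], [v_0,v_3], [v_0,v_4], [v_1,v_2], [v_1,v_3], [v_1,v_4], [v_2,v_3], [v_2,v_4], [v_3,v_4]
  2-simplices (10): [v_0,v_1,v_2], [v_0,v_1,v_3], [v_0,v_1,v_4], [v_0,v_2,v_3], [v_0,v_2,v_4], [v_0,v_3,v_4], [v_1,v_2,v_3], [v_1,v_2,v_4], [v_1,v_3,v_4], [v_2,v_3,v_4]
  3-simplices (5): [v_0,v_1,v_2,v_3], [v_0,v_1,v_2,v_4], [v_0,v_1,v_3,v_4], [v_0,v_2,v_3,v_4], [v_1,v_2,v_3,v_4]

so the chain groups are C_0 ≅ Z^5, C_1 ≅ Z^10, C_2 ≅ Z^10, C_3 ≅ Z^5.

Boundary ∂_1: C_1 → C_0 sends each edge [p,q] (with p < q) to q − p.
The 5×10 boundary matrix has rank 4 and Smith normal form diag(1,1,1,1).

∂_2: C_2 → C_1 acts by ∂[p,q,r] = [q,r] − [p,r] + [p,q]. For instance
  ∂[v_0,v_3,v_4] = [v_3,v_4] − [v_0,v_4] + [v_0,v_3],
  ∂[v_0,v_1,v_2] = [v_1,v_2] − [v_0,v_2] + [v_0,v_1].
As a 10×10 matrix over Z this has rank 6, with invariant factors (1,1,1,1,1,1).

The boundary map ∂_3: C_3 → C_2 sends each 3-simplex σ to the alternating sum Σ_i (−1)^i (σ with its i-th vertex removed). For instance
  ∂[v_1,v_2,v_3,v_4] = [v_2,v_3,v_4] − [v_1,v_3,v_4] + [v_1,v_2,v_4] − [v_1,v_2,v_3],
  ∂[v_0,v_1,v_2,v_4] = [v_1,v_2,v_4] − [v_0,v_2,v_4] + [v_0,v_1,v_4] − [v_0,v_1,v_2].
This gives a 10×5 integer matrix of rank 4; reducing to Smith normal form yields diagonal entries (1,1,1,1).

Computing H_k = (kernel of ∂_k) / (image of ∂_{k+1}):

  H_0: rank C_0 − rank ∂_1 = 5 − 4 = 1, and the invariant factors of ∂_1 are all 1, so H_0 = Z.
  H_1: rank ker ∂_1 − rank ∂_2 = (10 − 4) − 6 = 0, and the invariant factors of ∂_2 are all 1, so H_1 = 0.
  H_2: rank ker ∂_2 − rank ∂_3 = (10 − 6) − 4 = 0, and the invariant factors of ∂_3 are all 1, so H_2 = 0.
  H_3: rank ker ∂_3 − rank ∂_4 = (5 − 4) − 0 = 1, and there is no ∂_4, so H_3 = Z.

(K is a triangulation of the 3-sphere S^3.)

H_0 ≅ Z,  H_1 = 0,  H_2 = 0,  H_3 ≅ Z.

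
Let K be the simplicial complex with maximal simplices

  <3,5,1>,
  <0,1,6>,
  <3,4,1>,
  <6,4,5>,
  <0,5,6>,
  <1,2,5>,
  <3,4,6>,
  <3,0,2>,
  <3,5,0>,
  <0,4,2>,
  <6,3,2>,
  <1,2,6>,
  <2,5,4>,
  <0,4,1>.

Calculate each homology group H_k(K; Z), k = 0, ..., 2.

H_0 = Z,  H_1 = Z^2,  H_2 = Z.

Take the total order 0 < 1 < 2 < 3 < 4 < 5 < 6 on the vertex set. Then K (dimension 2) consists of the simplices:

  0-simplices (7): [0], [1], [2], [3], [4], [5], [6]
  1-simplices (21): [0,1], [0,2], [0,3], [0,4], [0,5], [0,6], [1,2], [1,3], [1,4], [1,5], [1,6], [2,3], [2,4], [2,5], [2,6], [3,4], [3,5], [3,6], [4,5], [4,6], [5,6]
  2-simplices (14): [0,1,4], [0,1,6], [0,2,3], [0,2,4], [0,3,5], [0,5,6], [1,2,5], [1,2,6], [1,3,4], [1,3,5], [2,3,6], [2,4,5], [3,4,6], [4,5,6]

Hence C_0 ≅ Z^7, C_1 ≅ Z^21, C_2 ≅ Z^14.

The boundary map ∂_1: C_1 → C_0 maps an edge to its endpoints' difference, ∂[p,q] = q − p.
This gives a 7×21 integer matrix of rank 6; reducing to Smith normal form yields diagonal entries (1,1,1,1,1,1).

Boundary ∂_2: C_2 → C_1 sends each 2-simplex [p,q,r] to [q,r] − [p,r] + [p,q]. For instance
  ∂[0,2,4] = [2,4] − [0,4] + [0,2],
  ∂[4,5,6] = [5,6] − [4,6] + [4,5].
The 21×14 boundary matrix has rank 13 and Smith normal form diag(1,1,1,1,1,1,1,1,1,1,1,1,1).

Reading off H_k = ker ∂_k / im ∂_{k+1}:

  H_0: rank C_0 − rank ∂_1 = 7 − 6 = 1, and the invariant factors of ∂_1 are all 1, so H_0 ≅ Z.
  H_1: rank ker ∂_1 − rank ∂_2 = (21 − 6) − 13 = 2, and the invariant factors of ∂_2 are all 1, so H_1 ≅ Z^2.
  H_2: rank ker ∂_2 − rank ∂_3 = (14 − 13) − 0 = 1, and there is no ∂_3, so H_2 ≅ Z.

As a check, the Euler characteristic is 7 − 21 + 14 = 0, which agrees with 1 − 2 + 1 = 0.
(K is a triangulation of the torus T^2.)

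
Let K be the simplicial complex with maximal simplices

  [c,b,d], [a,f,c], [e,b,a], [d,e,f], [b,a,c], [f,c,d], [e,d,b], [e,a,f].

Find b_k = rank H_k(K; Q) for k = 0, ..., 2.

Fix the vertex order a < b < c < d < e < f and write every simplex with vertices in increasing order. Then dim K = 2 and the simplices of K are:

  0-simplices (6): a, b, c, d, e, f
  1-simplices (12): ab, ac, ae, af, bc, bd, be, cd, cf, de, df, ef
  2-simplices (8): abc, abe, acf, aef, bcd, bde, cdf, def

so the chain groups are C_0 ≅ Z^6, C_1 ≅ Z^12, C_2 ≅ Z^8.

Boundary ∂_1: C_1 → C_0 is given by ∂[p,q] = [q] − [p]. For instance
  ∂ae = e − a.
This gives a 6×12 integer matrix of rank 5; reducing to Smith normal form yields diagonal entries (1,1,1,1,1).

The boundary map ∂_2: C_2 → C_1 sends each 2-simplex [p,q,r] to [q,r] − [p,r] + [p,q]. For instance
  ∂cdf = df − cf + cd,
  ∂bcd = cd − bd + bc.
This gives a 12×8 integer matrix of rank 7; reducing to Smith normal form yields diagonal entries (1,1,1,1,1,1,1).

Reading off H_k = ker ∂_k / im ∂_{k+1}:

  H_0: rank C_0 − rank ∂_1 = 6 − 5 = 1, and the invariant factors of ∂_1 are all 1, so H_0 = Z.
  H_1: rank ker ∂_1 − rank ∂_2 = (12 − 5) − 7 = 0, and the invariant factors of ∂_2 are all 1, so H_1 = 0.
  H_2: rank ker ∂_2 − rank ∂_3 = (8 − 7) − 0 = 1, and there is no ∂_3, so H_2 = Z.

As a check, the Euler characteristic is 6 − 12 + 8 = 2, which agrees with 1 − 0 + 1 = 2.

Hence the Betti numbers are b_0 = 1, b_1 = 0, b_2 = 1.

b_0 = 1, b_1 = 0, b_2 = 1.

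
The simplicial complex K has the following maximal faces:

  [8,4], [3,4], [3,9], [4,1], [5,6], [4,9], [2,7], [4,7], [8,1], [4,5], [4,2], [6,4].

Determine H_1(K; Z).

We work with the vertex ordering 1 < 2 < 3 < 4 < 5 < 6 < 7 < 8 < 9. The simplices of K, each written with vertices in increasing order, are:

  0-simplices (9): [1], [2], [3], [4], [5], [6], [7], [8], [9]
  1-simplices (12): [1,4], [1,8], [2,4], [2,7], [3,4], [3,9], [4,5], [4,6], [4,7], [4,8], [4,9], [5,6]

giving chain groups C_0 ≅ Z^9, C_1 ≅ Z^12.

∂_1: C_1 → C_0 sends each edge [p,q] (with p < q) to q − p. For instance
  ∂[4,9] = [9] − [4].
The 9×12 boundary matrix has rank 8 and Smith normal form diag(1,1,1,1,1,1,1,1).

Computing H_k = (kernel of ∂_k) / (image of ∂_{k+1}):

  H_1: rank ker ∂_1 − rank ∂_2 = (12 − 8) − 0 = 4, and there is no ∂_2, so H_1 ≅ Z^4.

(K is a triangulation of a wedge of 4 circles.)

H_1 ≅ Z^4.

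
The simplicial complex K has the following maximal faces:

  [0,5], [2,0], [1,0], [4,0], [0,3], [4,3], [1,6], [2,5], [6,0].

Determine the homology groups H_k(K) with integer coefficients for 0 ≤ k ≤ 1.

We work with the vertex ordering 0 < 1 < 2 < 3 < 4 < 5 < 6. The simplices of K, each written with vertices in increasing order, are:

  0-simplices (7): [0], [1], [2], [3], [4], [5], [6]
  1-simplices (9): [0,1], [0,2], [0,3], [0,4], [0,5], [0,6], [1,6], [2,5], [3,4]

Hence C_0 ≅ Z^7, C_1 ≅ Z^9.

∂_1: C_1 → C_0 is given by ∂[p,q] = [q] − [p].
As a 7×9 matrix over Z this has rank 6, with invariant factors (1,1,1,1,1,1).

From H_k ≅ ker(∂_k) / im(∂_{k+1}) we obtain:

  H_0: rank C_0 − rank ∂_1 = 7 − 6 = 1, and the invariant factors of ∂_1 are all 1, so H_0 ≅ Z.
  H_1: rank ker ∂_1 − rank ∂_2 = (9 − 6) − 0 = 3, and there is no ∂_2, so H_1 ≅ Z^3.

(K is a triangulation of a wedge of 3 circles.)

H_0 ≅ Z,  H_1 ≅ Z^3.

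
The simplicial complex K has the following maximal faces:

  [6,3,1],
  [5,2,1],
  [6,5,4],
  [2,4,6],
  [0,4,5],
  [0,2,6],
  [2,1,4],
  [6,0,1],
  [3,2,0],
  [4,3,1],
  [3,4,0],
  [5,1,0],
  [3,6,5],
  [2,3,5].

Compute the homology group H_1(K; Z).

Take the total order 0 < 1 < 2 < 3 < 4 < 5 < 6 on the vertex set. Then K (dimension 2) consists of the simplices:

  0-simplices (7): [0], [1], [2], [3], [4], [5], [6]
  1-simplices (21): [0,1], [0,2], [0,3], [0,4], [0,5], [0,6], [1,2], [1,3], [1,4], [1,5], [1,6], [2,3], [2,4], [2,5], [2,6], [3,4], [3,5], [3,6], [4,5], [4,6], [5,6]
  2-simplices (14): [0,1,5], [0,1,6], [0,2,3], [0,2,6], [0,3,4], [0,4,5], [1,2,4], [1,2,5], [1,3,4], [1,3,6], [2,3,5], [2,4,6], [3,5,6], [4,5,6]

Hence C_0 ≅ Z^7, C_1 ≅ Z^21, C_2 ≅ Z^14.

∂_1: C_1 → C_0 sends each edge [p,q] (with p < q) to q − p. For instance
  ∂[5,6] = [6] − [5].
As a 7×21 matrix over Z this has rank 6, with invariant factors (1,1,1,1,1,1).

∂_2: C_2 → C_1 sends each 2-simplex [p,q,r] to [q,r] − [p,r] + [p,q]. For instance
  ∂[0,3,4] = [3,4] − [0,4] + [0,3],
  ∂[1,2,5] = [2,5] − [1,5] + [1,2].
As a 21×14 matrix over Z this has rank 13, with invariant factors (1,1,1,1,1,1,1,1,1,1,1,1,1).

Now H_k = ker ∂_k / im ∂_{k+1}, so:

  H_1: rank ker ∂_1 − rank ∂_2 = (21 − 6) − 13 = 2, and the invariant factors of ∂_2 are all 1, so H_1 = Z^2.

H_1 ≅ Z^2.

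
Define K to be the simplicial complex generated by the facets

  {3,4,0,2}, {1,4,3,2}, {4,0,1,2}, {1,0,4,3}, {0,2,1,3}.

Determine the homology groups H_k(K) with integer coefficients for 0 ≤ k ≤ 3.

Take the total order 0 < 1 < 2 < 3 < 4 on the vertex set. Then K (dimension 3) consists of the simplices:

  0-simplices (5): [0], [1], [2], [3], [4]
  1-simplices (10): [0,1], [0,2], [0,3], [0,4], [1,2], [1,3], [1,4], [2,3], [2,4], [3,4]
  2-simplices (10): [0,1,2], [0,1,3], [0,1,4], [0,2,3], [0,2,4], [0,3,4], [1,2,3], [1,2,4], [1,3,4], [2,3,4]
  3-simplices (5): [0,1,2,3], [0,1,2,4], [0,1,3,4], [0,2,3,4], [1,2,3,4]

so the chain groups are C_0 ≅ Z^5, C_1 ≅ Z^10, C_2 ≅ Z^10, C_3 ≅ Z^5.

∂_1: C_1 → C_0 sends each edge [p,q] (with p < q) to q − p.
The 5×10 boundary matrix has rank 4 and Smith normal form diag(1,1,1,1).

∂_2: C_2 → C_1 acts by ∂[p,q,r] = [q,r] − [p,r] + [p,q]. For instance
  ∂[2,3,4] = [3,4] − [2,4] + [2,3],
  ∂[0,3,4] = [3,4] − [0,4] + [0,3].
This gives a 10×10 integer matrix of rank 6; reducing to Smith normal form yields diagonal entries (1,1,1,1,1,1).

∂_3: C_3 → C_2 sends each 3-simplex σ to the alternating sum Σ_i (−1)^i (σ with its i-th vertex removed). For instance
  ∂[1,2,3,4] = [2,3,4] − [1,3,4] + [1,2,4] − [1,2,3],
  ∂[0,1,2,3] = [1,2,3] − [0,2,3] + [0,1,3] − [0,1,2].
As a 10×5 matrix over Z this has rank 4, with invariant factors (1,1,1,1).

Now H_k = ker ∂_k / im ∂_{k+1}, so:

  H_0: rank C_0 − rank ∂_1 = 5 − 4 = 1, and the invariant factors of ∂_1 are all 1, so H_0 = Z.
  H_1: rank ker ∂_1 − rank ∂_2 = (10 − 4) − 6 = 0, and the invariant factors of ∂_2 are all 1, so H_1 = 0.
  H_2: rank ker ∂_2 − rank ∂_3 = (10 − 6) − 4 = 0, and the invariant factors of ∂_3 are all 1, so H_2 = 0.
  H_3: rank ker ∂_3 − rank ∂_4 = (5 − 4) − 0 = 1, and there is no ∂_4, so H_3 = Z.

As a check, the Euler characteristic is 5 − 10 + 10 − 5 = 0, which agrees with 1 − 0 + 0 − 1 = 0.

H_0 ≅ Z,  H_1 = 0,  H_2 = 0,  H_3 ≅ Z.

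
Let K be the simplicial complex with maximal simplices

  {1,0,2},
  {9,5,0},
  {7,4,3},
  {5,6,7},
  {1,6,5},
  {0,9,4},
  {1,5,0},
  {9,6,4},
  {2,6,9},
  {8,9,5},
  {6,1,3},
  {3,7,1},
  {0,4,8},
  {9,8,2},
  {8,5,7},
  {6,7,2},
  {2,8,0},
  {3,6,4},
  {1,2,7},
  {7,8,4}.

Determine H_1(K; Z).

We work with the vertex ordering 0 < 1 < 2 < 3 < 4 < 5 < 6 < 7 < 8 < 9. The simplices of K, each written with vertices in increasing order, are:

  0-simplices (10): [0], [1], [2], [3], [4], [5], [6], [7], [8], [9]
  1-simplices (30): (30 of them)
  2-simplices (20): (20 of them)

giving chain groups C_0 ≅ Z^10, C_1 ≅ Z^30, C_2 ≅ Z^20.

The boundary map ∂_1: C_1 → C_0 is given by ∂[p,q] = [q] − [p].
The resulting 10×30 matrix has rank 9, and its Smith normal form has invariant factors (1,1,1,1,1,1,1,1,1).

∂_2: C_2 → C_1 maps a triangle to the signed sum of its edges. For instance
  ∂[1,5,6] = [5,6] − [1,6] + [1,5],
  ∂[5,6,7] = [6,7] − [5,7] + [5,6].
The resulting 30×20 matrix has rank 20, and its Smith normal form has invariant factors (1,1,1,1,1,1,1,1,1,1,1,1,1,1,1,1,1,1,1,2).

From H_k ≅ ker(∂_k) / im(∂_{k+1}) we obtain:

  H_1: rank ker ∂_1 − rank ∂_2 = (30 − 9) − 20 = 1, and ∂_2 has invariant factor 2 > 1, so H_1 ≅ Z ⊕ Z/2Z.

(K is a triangulation of the Klein bottle.)

H_1 = Z ⊕ Z/2Z.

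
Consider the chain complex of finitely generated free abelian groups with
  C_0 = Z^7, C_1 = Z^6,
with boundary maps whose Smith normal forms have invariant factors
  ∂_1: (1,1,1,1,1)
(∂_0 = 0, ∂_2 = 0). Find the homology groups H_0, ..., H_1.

H_0 ≅ Z^2,  H_1 ≅ Z.

H_0: b_0 = 7 − 0 − 5 = 2; torsion from ∂_1 factors > 1: none. So H_0 ≅ Z^2.
H_1: b_1 = 6 − 5 − 0 = 1; torsion from ∂_2 factors > 1: none. So H_1 ≅ Z.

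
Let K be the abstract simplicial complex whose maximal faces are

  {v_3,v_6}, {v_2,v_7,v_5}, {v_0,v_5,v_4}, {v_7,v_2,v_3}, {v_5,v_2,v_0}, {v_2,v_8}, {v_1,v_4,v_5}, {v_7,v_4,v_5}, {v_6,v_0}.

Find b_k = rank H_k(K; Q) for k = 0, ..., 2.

b_0 = 1, b_1 = 1, b_2 = 0.

Take the total order v_0 < v_1 < v_2 < v_3 < v_4 < v_5 < v_6 < v_7 < v_8 on the vertex set. Then K (dimension 2) consists of the simplices:

  0-simplices (9): [v_0], [v_1], [v_2], [v_3], [v_4], [v_5], [v_6], [v_7], [v_8]
  1-simplices (15): (15 of them)
  2-simplices (6): [v_0,v_2,v_5], [v_0,v_4,v_5], [v_1,v_4,v_5], [v_2,v_3,v_7], [v_2,v_5,v_7], [v_4,v_5,v_7]

giving chain groups C_0 ≅ Z^9, C_1 ≅ Z^15, C_2 ≅ Z^6.

Boundary ∂_1: C_1 → C_0 maps an edge to its endpoints' difference, ∂[p,q] = q − p. For instance
  ∂[v_0,v_5] = [v_5] − [v_0].
The 9×15 boundary matrix has rank 8 and Smith normal form diag(1,1,1,1,1,1,1,1).

∂_2: C_2 → C_1 sends each 2-simplex [p,q,r] to [q,r] − [p,r] + [p,q]. For instance
  ∂[v_1,v_4,v_5] = [v_4,v_5] − [v_1,v_5] + [v_1,v_4],
  ∂[v_2,v_5,v_7] = [v_5,v_7] − [v_2,v_7] + [v_2,v_5].
The 15×6 boundary matrix has rank 6 and Smith normal form diag(1,1,1,1,1,1).

From H_k ≅ ker(∂_k) / im(∂_{k+1}) we obtain:

  H_0: rank C_0 − rank ∂_1 = 9 − 8 = 1, and the invariant factors of ∂_1 are all 1, so H_0 ≅ Z.
  H_1: rank ker ∂_1 − rank ∂_2 = (15 − 8) − 6 = 1, and the invariant factors of ∂_2 are all 1, so H_1 ≅ Z.
  H_2: rank ker ∂_2 − rank ∂_3 = (6 − 6) − 0 = 0, and there is no ∂_3, so H_2 ≅ 0.

Hence the Betti numbers are b_0 = 1, b_1 = 1, b_2 = 0.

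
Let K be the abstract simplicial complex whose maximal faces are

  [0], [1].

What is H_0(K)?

K has 2 vertices.
rank ∂_0 = 0, rank ∂_1 = 0 ⇒ b_0 = 2 − 0 − 0 = 2. So H_0 = Z^2.

H_0 ≅ Z^2.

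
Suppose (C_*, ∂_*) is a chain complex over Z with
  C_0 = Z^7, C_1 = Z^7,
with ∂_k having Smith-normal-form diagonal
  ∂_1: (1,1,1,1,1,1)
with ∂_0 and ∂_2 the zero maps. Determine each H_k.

H_0 = Z,  H_1 = Z.

H_0: b_0 = 7 − 0 − 6 = 1; torsion from ∂_1 factors > 1: none. So H_0 = Z.
H_1: b_1 = 7 − 6 − 0 = 1; torsion from ∂_2 factors > 1: none. So H_1 = Z.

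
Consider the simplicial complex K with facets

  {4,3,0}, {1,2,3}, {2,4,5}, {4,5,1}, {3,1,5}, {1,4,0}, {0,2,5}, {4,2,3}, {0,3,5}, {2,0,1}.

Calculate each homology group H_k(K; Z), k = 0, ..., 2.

H_0 = Z,  H_1 = Z/2,  H_2 = 0.

Take the total order 0 < 1 < 2 < 3 < 4 < 5 on the vertex set. Then K (dimension 2) consists of the simplices:

  0-simplices (6): [0], [1], [2], [3], [4], [5]
  1-simplices (15): [0,1], [0,2], [0,3], [0,4], [0,5], [1,2], [1,3], [1,4], [1,5], [2,3], [2,4], [2,5], [3,4], [3,5], [4,5]
  2-simplices (10): [0,1,2], [0,1,4], [0,2,5], [0,3,4], [0,3,5], [1,2,3], [1,3,5], [1,4,5], [2,3,4], [2,4,5]

giving chain groups C_0 ≅ Z^6, C_1 ≅ Z^15, C_2 ≅ Z^10.

∂_1: C_1 → C_0 maps an edge to its endpoints' difference, ∂[p,q] = q − p.
The 6×15 boundary matrix has rank 5 and Smith normal form diag(1,1,1,1,1).

The boundary map ∂_2: C_2 → C_1 acts by ∂[p,q,r] = [q,r] − [p,r] + [p,q]. For instance
  ∂[1,4,5] = [4,5] − [1,5] + [1,4],
  ∂[0,1,2] = [1,2] − [0,2] + [0,1].
The 15×10 boundary matrix has rank 10 and Smith normal form diag(1,1,1,1,1,1,1,1,1,2).

From H_k ≅ ker(∂_k) / im(∂_{k+1}) we obtain:

  H_0: rank C_0 − rank ∂_1 = 6 − 5 = 1, and the invariant factors of ∂_1 are all 1, so H_0 = Z.
  H_1: rank ker ∂_1 − rank ∂_2 = (15 − 5) − 10 = 0, and ∂_2 has invariant factor 2 > 1, so H_1 = Z/2.
  H_2: rank ker ∂_2 − rank ∂_3 = (10 − 10) − 0 = 0, and there is no ∂_3, so H_2 = 0.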